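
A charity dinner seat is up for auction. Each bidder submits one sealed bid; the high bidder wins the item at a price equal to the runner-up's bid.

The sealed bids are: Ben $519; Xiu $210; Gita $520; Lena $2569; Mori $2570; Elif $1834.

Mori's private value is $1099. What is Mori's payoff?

Highest bid: Mori at $2570, so Mori wins.
Second-highest bid: Lena at $2569 — that is the price the winner pays.
Mori's payoff = value − price = $1099 − $2569 = −$1470.

−$1470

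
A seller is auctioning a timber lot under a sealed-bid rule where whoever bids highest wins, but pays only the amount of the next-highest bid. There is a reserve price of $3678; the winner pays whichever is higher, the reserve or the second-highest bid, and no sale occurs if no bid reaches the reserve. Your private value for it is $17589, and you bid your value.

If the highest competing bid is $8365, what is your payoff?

$9224

Your bid $17589 is the highest and exceeds the reserve.
Price = max(second-highest bid, reserve) = max($8365, $3678) = $8365.
Payoff = $17589 − $8365 = $9224.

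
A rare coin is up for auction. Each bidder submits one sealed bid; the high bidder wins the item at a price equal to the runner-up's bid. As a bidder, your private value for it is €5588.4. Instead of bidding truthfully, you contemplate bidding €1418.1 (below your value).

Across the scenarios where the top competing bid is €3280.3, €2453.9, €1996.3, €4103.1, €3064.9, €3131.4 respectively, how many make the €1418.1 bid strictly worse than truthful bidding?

The deviation hurts exactly when the highest competing bid lies strictly between €1418.1 and €5588.4 — underbidding then forfeits a profitable win.
€3280.3: inside the interval → strictly worse (loss €2308.1).
€2453.9: inside the interval → strictly worse (loss €3134.5).
€1996.3: inside the interval → strictly worse (loss €3592.1).
€4103.1: inside the interval → strictly worse (loss €1485.3).
€3064.9: inside the interval → strictly worse (loss €2523.5).
€3131.4: inside the interval → strictly worse (loss €2457).
Count: 6.

6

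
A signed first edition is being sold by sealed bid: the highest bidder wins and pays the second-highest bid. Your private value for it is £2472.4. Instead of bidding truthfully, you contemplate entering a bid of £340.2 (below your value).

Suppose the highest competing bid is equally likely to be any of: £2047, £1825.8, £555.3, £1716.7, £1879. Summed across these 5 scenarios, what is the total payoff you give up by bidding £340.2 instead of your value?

The deviation costs you only when the competing bid falls strictly between £340.2 and £2472.4; elsewhere both bids give the same outcome.
£2047: truthful payoff £425.4, deviation payoff £0 → loss £425.4.
£1825.8: truthful payoff £646.6, deviation payoff £0 → loss £646.6.
£555.3: truthful payoff £1917.1, deviation payoff £0 → loss £1917.1.
£1716.7: truthful payoff £755.7, deviation payoff £0 → loss £755.7.
£1879: truthful payoff £593.4, deviation payoff £0 → loss £593.4.
Total loss = £425.4 + £646.6 + £1917.1 + £755.7 + £593.4 = £4338.2.

£4338.2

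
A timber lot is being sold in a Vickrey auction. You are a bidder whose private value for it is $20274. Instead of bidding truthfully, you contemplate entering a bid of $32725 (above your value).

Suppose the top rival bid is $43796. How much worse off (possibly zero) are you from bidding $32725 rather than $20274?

$0

Bidding your value $20274: you lose (since $20274 < $43796). Payoff $0.
Bidding $32725: you lose. Payoff $0.
Difference = $0 − $0 = $0; both bids lead to the same outcome because the competing bid is above both your value and your alternative bid.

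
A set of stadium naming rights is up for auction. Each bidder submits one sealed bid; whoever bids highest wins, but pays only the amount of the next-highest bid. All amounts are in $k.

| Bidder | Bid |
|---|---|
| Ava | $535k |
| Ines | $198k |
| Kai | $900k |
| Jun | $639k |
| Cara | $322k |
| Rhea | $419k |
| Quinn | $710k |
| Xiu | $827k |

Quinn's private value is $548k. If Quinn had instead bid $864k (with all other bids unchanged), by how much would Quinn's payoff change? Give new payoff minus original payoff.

The highest bid among the other bidders is $900k; Quinn's bid doesn't change that.
Original bid $710k: Quinn is not highest (top rival bid is $900k); payoff $0k.
Alternative bid $864k: Quinn is not highest (top rival bid is $900k); payoff $0k.
Change in payoff = $0k − ($0k) = $0k.

$0k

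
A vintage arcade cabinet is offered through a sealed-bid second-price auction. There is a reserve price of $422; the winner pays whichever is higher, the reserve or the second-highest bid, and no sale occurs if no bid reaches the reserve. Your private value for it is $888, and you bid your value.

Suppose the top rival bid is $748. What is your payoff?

Your bid $888 is the highest and exceeds the reserve.
Price = max(second-highest bid, reserve) = max($748, $422) = $748.
Payoff = $888 − $748 = $140.

$140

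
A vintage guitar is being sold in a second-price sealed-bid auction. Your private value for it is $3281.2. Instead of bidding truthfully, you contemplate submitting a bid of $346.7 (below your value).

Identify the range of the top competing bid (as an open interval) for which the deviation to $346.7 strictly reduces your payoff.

If the competing bid is below $346.7, both bids win at the same price — no difference.
If it is above $3281.2, both bids lose — no difference.
If it lies strictly between $346.7 and $3281.2, bidding your value wins at a price below your value (positive payoff) while bidding $346.7 loses (payoff 0).
So the deviation strictly hurts on the open interval ($346.7, $3281.2).

($346.7, $3281.2)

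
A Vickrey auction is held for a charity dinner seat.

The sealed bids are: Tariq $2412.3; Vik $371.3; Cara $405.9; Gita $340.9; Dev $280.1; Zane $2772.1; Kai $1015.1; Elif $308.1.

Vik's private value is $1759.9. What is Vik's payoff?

$0

Highest bid: Zane at $2772.1, so Zane wins.
Second-highest bid: Tariq at $2412.3 — that is the price the winner pays.
Vik did not win, so Vik pays nothing and receives nothing: payoff $0.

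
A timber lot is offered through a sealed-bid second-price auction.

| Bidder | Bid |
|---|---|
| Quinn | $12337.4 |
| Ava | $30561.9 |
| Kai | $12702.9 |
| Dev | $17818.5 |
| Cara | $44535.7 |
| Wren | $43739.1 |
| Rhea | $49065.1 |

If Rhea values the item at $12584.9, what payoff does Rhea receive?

Highest bid: Rhea at $49065.1, so Rhea wins.
Second-highest bid: Cara at $44535.7 — that is the price the winner pays.
Rhea's payoff = value − price = $12584.9 − $44535.7 = −$31950.8.

−$31950.8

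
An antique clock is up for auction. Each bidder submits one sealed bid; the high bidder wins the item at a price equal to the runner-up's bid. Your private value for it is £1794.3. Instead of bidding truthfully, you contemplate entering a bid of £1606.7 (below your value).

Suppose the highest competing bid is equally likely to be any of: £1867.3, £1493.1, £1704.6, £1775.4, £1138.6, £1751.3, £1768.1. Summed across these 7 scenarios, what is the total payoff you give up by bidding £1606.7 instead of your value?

The deviation costs you only when the competing bid falls strictly between £1606.7 and £1794.3; elsewhere both bids give the same outcome.
£1867.3: outcomes coincide → loss £0.
£1493.1: outcomes coincide → loss £0.
£1704.6: truthful payoff £89.7, deviation payoff £0 → loss £89.7.
£1775.4: truthful payoff £18.9, deviation payoff £0 → loss £18.9.
£1138.6: outcomes coincide → loss £0.
£1751.3: truthful payoff £43, deviation payoff £0 → loss £43.
£1768.1: truthful payoff £26.2, deviation payoff £0 → loss £26.2.
Total loss = £89.7 + £18.9 + £43 + £26.2 = £177.8.
In a second-price auction your bid sets only whether you win, not what you pay, so bidding your true value is weakly dominant.

£177.8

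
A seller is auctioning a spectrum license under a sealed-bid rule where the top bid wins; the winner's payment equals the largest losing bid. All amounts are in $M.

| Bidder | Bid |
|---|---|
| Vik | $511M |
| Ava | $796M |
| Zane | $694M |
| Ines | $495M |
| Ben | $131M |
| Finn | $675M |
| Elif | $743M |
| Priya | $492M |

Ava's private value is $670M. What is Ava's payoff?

−$73M

Highest bid: Ava at $796M, so Ava wins.
Second-highest bid: Elif at $743M — that is the price the winner pays.
Ava's payoff = value − price = $670M − $743M = −$73M.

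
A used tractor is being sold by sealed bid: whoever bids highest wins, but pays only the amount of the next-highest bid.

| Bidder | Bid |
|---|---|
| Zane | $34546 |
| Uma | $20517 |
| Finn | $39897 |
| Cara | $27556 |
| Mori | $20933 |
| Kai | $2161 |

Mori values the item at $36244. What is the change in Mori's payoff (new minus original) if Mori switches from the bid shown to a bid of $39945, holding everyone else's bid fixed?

−$3653

The highest bid among the other bidders is $39897; Mori's bid doesn't change that.
Original bid $20933: Mori is not highest (top rival bid is $39897); payoff $0.
Alternative bid $39945: Mori is highest, pays the top rival bid $39897; payoff $36244 − $39897 = −$3653.
Change in payoff = −$3653 − ($0) = −$3653.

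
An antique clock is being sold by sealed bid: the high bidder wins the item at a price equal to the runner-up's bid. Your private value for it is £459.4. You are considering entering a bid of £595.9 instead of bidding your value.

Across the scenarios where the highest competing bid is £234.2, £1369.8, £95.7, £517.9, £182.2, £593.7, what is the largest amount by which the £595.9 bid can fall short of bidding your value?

£134.3

£234.2: same outcome either way → loss £0.
£1369.8: same outcome either way → loss £0.
£95.7: same outcome either way → loss £0.
£517.9: truthful gives £0, deviation gives −£58.5 → loss £58.5.
£182.2: same outcome either way → loss £0.
£593.7: truthful gives £0, deviation gives −£134.3 → loss £134.3.
Maximum loss: £134.3.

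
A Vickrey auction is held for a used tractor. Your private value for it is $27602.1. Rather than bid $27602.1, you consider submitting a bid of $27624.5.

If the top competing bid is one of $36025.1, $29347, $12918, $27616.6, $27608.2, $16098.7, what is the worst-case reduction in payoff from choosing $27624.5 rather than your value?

$14.5

$36025.1: same outcome either way → loss $0.
$29347: same outcome either way → loss $0.
$12918: same outcome either way → loss $0.
$27616.6: truthful gives $0, deviation gives −$14.5 → loss $14.5.
$27608.2: truthful gives $0, deviation gives −$6.1 → loss $6.1.
$16098.7: same outcome either way → loss $0.
Maximum loss: $14.5.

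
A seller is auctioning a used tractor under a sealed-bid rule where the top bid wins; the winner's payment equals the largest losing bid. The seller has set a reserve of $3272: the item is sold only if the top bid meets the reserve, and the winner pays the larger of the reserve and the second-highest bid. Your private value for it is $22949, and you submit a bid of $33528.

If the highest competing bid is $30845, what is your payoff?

−$7896

Your bid $33528 is the highest and exceeds the reserve.
Price = max(second-highest bid, reserve) = max($30845, $3272) = $30845.
Payoff = $22949 − $30845 = −$7896.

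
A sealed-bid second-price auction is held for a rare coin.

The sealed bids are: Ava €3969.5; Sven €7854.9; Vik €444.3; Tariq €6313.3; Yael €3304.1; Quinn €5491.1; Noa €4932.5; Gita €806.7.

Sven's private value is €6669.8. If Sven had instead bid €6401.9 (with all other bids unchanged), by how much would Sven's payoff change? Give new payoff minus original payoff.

The highest bid among the other bidders is €6313.3; Sven's bid doesn't change that.
Original bid €7854.9: Sven is highest, pays the top rival bid €6313.3; payoff €6669.8 − €6313.3 = €356.5.
Alternative bid €6401.9: Sven is highest, pays the top rival bid €6313.3; payoff €6669.8 − €6313.3 = €356.5.
Change in payoff = €356.5 − (€356.5) = €0.

€0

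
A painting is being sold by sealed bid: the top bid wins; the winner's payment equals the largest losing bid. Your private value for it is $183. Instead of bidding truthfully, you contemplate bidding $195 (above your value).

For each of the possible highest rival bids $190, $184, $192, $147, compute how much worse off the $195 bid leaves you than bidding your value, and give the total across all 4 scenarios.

The deviation costs you only when the competing bid falls strictly between $183 and $195; elsewhere both bids give the same outcome.
$190: truthful payoff $0, deviation payoff −$7 → loss $7.
$184: truthful payoff $0, deviation payoff −$1 → loss $1.
$192: truthful payoff $0, deviation payoff −$9 → loss $9.
$147: outcomes coincide → loss $0.
Total loss = $7 + $1 + $9 = $17.

$17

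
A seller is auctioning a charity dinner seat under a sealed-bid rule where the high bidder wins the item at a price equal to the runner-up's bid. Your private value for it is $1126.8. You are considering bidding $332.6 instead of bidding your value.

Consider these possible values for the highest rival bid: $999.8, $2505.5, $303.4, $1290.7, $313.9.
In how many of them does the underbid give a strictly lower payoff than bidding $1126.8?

The deviation hurts exactly when the highest competing bid lies strictly between $332.6 and $1126.8 — underbidding then forfeits a profitable win.
$999.8: inside the interval → strictly worse (loss $127).
$2505.5: above both → same outcome either way.
$303.4: below both → same outcome either way.
$1290.7: above both → same outcome either way.
$313.9: below both → same outcome either way.
Count: 1.

1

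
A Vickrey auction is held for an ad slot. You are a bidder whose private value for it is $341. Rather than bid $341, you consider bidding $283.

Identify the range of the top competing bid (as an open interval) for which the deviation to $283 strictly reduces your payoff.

($283, $341)

If the competing bid is below $283, both bids win at the same price — no difference.
If it is above $341, both bids lose — no difference.
If it lies strictly between $283 and $341, bidding your value wins at a price below your value (positive payoff) while bidding $283 loses (payoff 0).
So the deviation strictly hurts on the open interval ($283, $341).
Because the price is fixed by the runner-up's bid, deviating from your value can only change a good outcome into a bad one — never the reverse.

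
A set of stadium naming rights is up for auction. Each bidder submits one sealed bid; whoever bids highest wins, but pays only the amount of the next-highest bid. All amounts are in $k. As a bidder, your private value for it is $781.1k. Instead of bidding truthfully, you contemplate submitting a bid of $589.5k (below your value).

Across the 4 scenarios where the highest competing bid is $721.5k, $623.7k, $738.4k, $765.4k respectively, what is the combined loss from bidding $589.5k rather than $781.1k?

The deviation costs you only when the competing bid falls strictly between $589.5k and $781.1k; elsewhere both bids give the same outcome.
$721.5k: truthful payoff $59.6k, deviation payoff $0k → loss $59.6k.
$623.7k: truthful payoff $157.4k, deviation payoff $0k → loss $157.4k.
$738.4k: truthful payoff $42.7k, deviation payoff $0k → loss $42.7k.
$765.4k: truthful payoff $15.7k, deviation payoff $0k → loss $15.7k.
Total loss = $59.6k + $157.4k + $42.7k + $15.7k = $275.4k.

$275.4k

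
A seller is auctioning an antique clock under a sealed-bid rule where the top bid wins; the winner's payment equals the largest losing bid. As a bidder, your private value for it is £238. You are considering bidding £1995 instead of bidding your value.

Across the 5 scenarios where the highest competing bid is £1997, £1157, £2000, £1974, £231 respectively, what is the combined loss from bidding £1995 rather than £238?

The deviation costs you only when the competing bid falls strictly between £238 and £1995; elsewhere both bids give the same outcome.
£1997: outcomes coincide → loss £0.
£1157: truthful payoff £0, deviation payoff −£919 → loss £919.
£2000: outcomes coincide → loss £0.
£1974: truthful payoff £0, deviation payoff −£1736 → loss £1736.
£231: outcomes coincide → loss £0.
Total loss = £919 + £1736 = £2655.

£2655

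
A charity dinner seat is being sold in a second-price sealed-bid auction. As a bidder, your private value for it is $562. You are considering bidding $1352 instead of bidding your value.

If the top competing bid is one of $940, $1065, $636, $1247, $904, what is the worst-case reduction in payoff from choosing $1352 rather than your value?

$685

$940: truthful gives $0, deviation gives −$378 → loss $378.
$1065: truthful gives $0, deviation gives −$503 → loss $503.
$636: truthful gives $0, deviation gives −$74 → loss $74.
$1247: truthful gives $0, deviation gives −$685 → loss $685.
$904: truthful gives $0, deviation gives −$342 → loss $342.
Maximum loss: $685.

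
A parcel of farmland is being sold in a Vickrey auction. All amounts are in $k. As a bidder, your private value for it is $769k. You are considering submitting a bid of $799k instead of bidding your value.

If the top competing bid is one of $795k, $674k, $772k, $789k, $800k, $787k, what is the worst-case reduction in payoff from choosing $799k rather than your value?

$795k: truthful gives $0k, deviation gives −$26k → loss $26k.
$674k: same outcome either way → loss $0k.
$772k: truthful gives $0k, deviation gives −$3k → loss $3k.
$789k: truthful gives $0k, deviation gives −$20k → loss $20k.
$800k: same outcome either way → loss $0k.
$787k: truthful gives $0k, deviation gives −$18k → loss $18k.
Maximum loss: $26k.

$26k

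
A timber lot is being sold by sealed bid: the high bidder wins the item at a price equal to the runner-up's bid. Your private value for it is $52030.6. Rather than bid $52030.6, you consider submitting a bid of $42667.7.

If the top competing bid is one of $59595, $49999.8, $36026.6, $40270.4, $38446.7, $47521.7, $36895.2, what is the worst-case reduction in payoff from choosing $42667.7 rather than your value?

$59595: same outcome either way → loss $0.
$49999.8: truthful gives $2030.8, deviation gives $0 → loss $2030.8.
$36026.6: same outcome either way → loss $0.
$40270.4: same outcome either way → loss $0.
$38446.7: same outcome either way → loss $0.
$47521.7: truthful gives $4508.9, deviation gives $0 → loss $4508.9.
$36895.2: same outcome either way → loss $0.
Maximum loss: $4508.9.

$4508.9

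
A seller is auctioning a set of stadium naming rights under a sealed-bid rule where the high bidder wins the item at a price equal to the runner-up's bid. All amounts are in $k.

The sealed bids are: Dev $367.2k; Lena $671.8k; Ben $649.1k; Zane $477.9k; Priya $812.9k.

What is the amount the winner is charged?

Highest bid: Priya at $812.9k, so Priya wins.
Second-highest bid: Lena at $671.8k — that is the price the winner pays.

$671.8k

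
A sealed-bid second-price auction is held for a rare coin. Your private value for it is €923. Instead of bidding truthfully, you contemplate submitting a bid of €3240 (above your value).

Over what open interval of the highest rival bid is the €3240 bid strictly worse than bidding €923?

If the competing bid is below €923, both bids win at the same price — no difference.
If it is above €3240, both bids lose — no difference.
If it lies strictly between €923 and €3240, bidding your value loses (payoff 0) while bidding €3240 wins at a price above your value (payoff negative).
So the deviation strictly hurts on the open interval (€923, €3240).

(€923, €3240)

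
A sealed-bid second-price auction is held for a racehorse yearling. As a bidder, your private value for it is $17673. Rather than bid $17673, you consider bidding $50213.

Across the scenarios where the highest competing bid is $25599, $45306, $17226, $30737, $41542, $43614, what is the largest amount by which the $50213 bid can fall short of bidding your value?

$25599: truthful gives $0, deviation gives −$7926 → loss $7926.
$45306: truthful gives $0, deviation gives −$27633 → loss $27633.
$17226: same outcome either way → loss $0.
$30737: truthful gives $0, deviation gives −$13064 → loss $13064.
$41542: truthful gives $0, deviation gives −$23869 → loss $23869.
$43614: truthful gives $0, deviation gives −$25941 → loss $25941.
Maximum loss: $27633.

$27633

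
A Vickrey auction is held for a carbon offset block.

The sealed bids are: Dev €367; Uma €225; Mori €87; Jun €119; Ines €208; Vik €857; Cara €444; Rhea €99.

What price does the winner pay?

€444

Highest bid: Vik at €857, so Vik wins.
Second-highest bid: Cara at €444 — that is the price the winner pays.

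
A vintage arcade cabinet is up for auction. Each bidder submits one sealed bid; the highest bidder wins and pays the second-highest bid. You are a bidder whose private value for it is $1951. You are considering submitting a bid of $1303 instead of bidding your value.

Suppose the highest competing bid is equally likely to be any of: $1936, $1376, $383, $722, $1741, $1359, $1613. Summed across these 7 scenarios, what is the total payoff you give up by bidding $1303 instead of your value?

The deviation costs you only when the competing bid falls strictly between $1303 and $1951; elsewhere both bids give the same outcome.
$1936: truthful payoff $15, deviation payoff $0 → loss $15.
$1376: truthful payoff $575, deviation payoff $0 → loss $575.
$383: outcomes coincide → loss $0.
$722: outcomes coincide → loss $0.
$1741: truthful payoff $210, deviation payoff $0 → loss $210.
$1359: truthful payoff $592, deviation payoff $0 → loss $592.
$1613: truthful payoff $338, deviation payoff $0 → loss $338.
Total loss = $15 + $575 + $210 + $592 + $338 = $1730.

$1730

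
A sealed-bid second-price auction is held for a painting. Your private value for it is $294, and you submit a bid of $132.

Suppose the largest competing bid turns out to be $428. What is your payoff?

Your bid $132 is below the highest competing bid $428, so you lose.
A losing bidder pays nothing and receives nothing: payoff = $0.

$0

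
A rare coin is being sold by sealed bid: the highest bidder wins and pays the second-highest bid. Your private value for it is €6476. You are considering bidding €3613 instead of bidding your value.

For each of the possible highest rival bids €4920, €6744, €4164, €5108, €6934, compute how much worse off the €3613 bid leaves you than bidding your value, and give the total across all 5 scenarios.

€5236

The deviation costs you only when the competing bid falls strictly between €3613 and €6476; elsewhere both bids give the same outcome.
€4920: truthful payoff €1556, deviation payoff €0 → loss €1556.
€6744: outcomes coincide → loss €0.
€4164: truthful payoff €2312, deviation payoff €0 → loss €2312.
€5108: truthful payoff €1368, deviation payoff €0 → loss €1368.
€6934: outcomes coincide → loss €0.
Total loss = €1556 + €2312 + €1368 = €5236.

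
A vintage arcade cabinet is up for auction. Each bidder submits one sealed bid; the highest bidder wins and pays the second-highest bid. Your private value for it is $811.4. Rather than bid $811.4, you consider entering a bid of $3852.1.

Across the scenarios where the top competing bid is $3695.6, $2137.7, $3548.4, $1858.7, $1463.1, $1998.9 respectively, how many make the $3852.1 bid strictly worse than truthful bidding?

The deviation hurts exactly when the highest competing bid lies strictly between $811.4 and $3852.1 — overbidding then wins at a price above your value.
$3695.6: inside the interval → strictly worse (loss $2884.2).
$2137.7: inside the interval → strictly worse (loss $1326.3).
$3548.4: inside the interval → strictly worse (loss $2737).
$1858.7: inside the interval → strictly worse (loss $1047.3).
$1463.1: inside the interval → strictly worse (loss $651.7).
$1998.9: inside the interval → strictly worse (loss $1187.5).
Count: 6.

6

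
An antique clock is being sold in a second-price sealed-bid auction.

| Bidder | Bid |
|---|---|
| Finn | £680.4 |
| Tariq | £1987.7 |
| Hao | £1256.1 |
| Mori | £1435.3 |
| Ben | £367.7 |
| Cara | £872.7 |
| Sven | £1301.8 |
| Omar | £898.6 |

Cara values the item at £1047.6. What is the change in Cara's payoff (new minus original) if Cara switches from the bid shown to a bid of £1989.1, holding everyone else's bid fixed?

−£940.1

The highest bid among the other bidders is £1987.7; Cara's bid doesn't change that.
Original bid £872.7: Cara is not highest (top rival bid is £1987.7); payoff £0.
Alternative bid £1989.1: Cara is highest, pays the top rival bid £1987.7; payoff £1047.6 − £1987.7 = −£940.1.
Change in payoff = −£940.1 − (£0) = −£940.1.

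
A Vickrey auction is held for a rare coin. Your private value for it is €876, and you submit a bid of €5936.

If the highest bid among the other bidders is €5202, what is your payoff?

Your bid €5936 exceeds the highest competing bid €5202, so you win.
In a second-price auction the winner pays the second-highest bid, €5202.
Payoff = value − price = €876 − €5202 = −€4326.

−€4326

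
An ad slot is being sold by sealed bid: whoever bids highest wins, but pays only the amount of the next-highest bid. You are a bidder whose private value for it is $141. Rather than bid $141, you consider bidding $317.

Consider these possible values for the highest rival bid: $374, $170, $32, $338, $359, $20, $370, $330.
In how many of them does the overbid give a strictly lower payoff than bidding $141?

The deviation hurts exactly when the highest competing bid lies strictly between $141 and $317 — overbidding then wins at a price above your value.
$374: above both → same outcome either way.
$170: inside the interval → strictly worse (loss $29).
$32: below both → same outcome either way.
$338: above both → same outcome either way.
$359: above both → same outcome either way.
$20: below both → same outcome either way.
$370: above both → same outcome either way.
$330: above both → same outcome either way.
Count: 1.

1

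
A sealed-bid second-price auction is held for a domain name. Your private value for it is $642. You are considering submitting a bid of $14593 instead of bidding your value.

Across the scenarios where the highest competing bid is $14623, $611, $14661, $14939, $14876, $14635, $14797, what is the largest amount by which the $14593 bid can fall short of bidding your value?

$14623: same outcome either way → loss $0.
$611: same outcome either way → loss $0.
$14661: same outcome either way → loss $0.
$14939: same outcome either way → loss $0.
$14876: same outcome either way → loss $0.
$14635: same outcome either way → loss $0.
$14797: same outcome either way → loss $0.
Maximum loss: $0.

$0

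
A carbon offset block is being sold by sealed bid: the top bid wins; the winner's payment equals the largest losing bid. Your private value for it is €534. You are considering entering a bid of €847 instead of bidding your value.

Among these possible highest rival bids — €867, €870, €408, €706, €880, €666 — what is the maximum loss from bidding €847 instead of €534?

€867: same outcome either way → loss €0.
€870: same outcome either way → loss €0.
€408: same outcome either way → loss €0.
€706: truthful gives €0, deviation gives −€172 → loss €172.
€880: same outcome either way → loss €0.
€666: truthful gives €0, deviation gives −€132 → loss €132.
Maximum loss: €172.

€172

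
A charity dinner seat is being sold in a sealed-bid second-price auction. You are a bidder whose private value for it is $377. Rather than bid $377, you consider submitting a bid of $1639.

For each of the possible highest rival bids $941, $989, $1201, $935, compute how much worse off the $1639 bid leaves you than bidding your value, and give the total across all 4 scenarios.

The deviation costs you only when the competing bid falls strictly between $377 and $1639; elsewhere both bids give the same outcome.
$941: truthful payoff $0, deviation payoff −$564 → loss $564.
$989: truthful payoff $0, deviation payoff −$612 → loss $612.
$1201: truthful payoff $0, deviation payoff −$824 → loss $824.
$935: truthful payoff $0, deviation payoff −$558 → loss $558.
Total loss = $564 + $612 + $824 + $558 = $2558.

$2558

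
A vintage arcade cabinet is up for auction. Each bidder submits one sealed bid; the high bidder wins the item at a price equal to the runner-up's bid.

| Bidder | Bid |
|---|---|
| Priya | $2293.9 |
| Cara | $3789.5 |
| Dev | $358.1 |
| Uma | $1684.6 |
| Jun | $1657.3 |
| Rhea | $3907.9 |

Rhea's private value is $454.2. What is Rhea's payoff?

−$3335.3

Highest bid: Rhea at $3907.9, so Rhea wins.
Second-highest bid: Cara at $3789.5 — that is the price the winner pays.
Rhea's payoff = value − price = $454.2 − $3789.5 = −$3335.3.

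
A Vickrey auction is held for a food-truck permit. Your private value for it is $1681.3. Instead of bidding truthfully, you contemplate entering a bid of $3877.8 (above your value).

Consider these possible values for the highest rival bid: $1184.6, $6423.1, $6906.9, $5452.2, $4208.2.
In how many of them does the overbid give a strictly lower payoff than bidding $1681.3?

0

The deviation hurts exactly when the highest competing bid lies strictly between $1681.3 and $3877.8 — overbidding then wins at a price above your value.
$1184.6: below both → same outcome either way.
$6423.1: above both → same outcome either way.
$6906.9: above both → same outcome either way.
$5452.2: above both → same outcome either way.
$4208.2: above both → same outcome either way.
Count: 0.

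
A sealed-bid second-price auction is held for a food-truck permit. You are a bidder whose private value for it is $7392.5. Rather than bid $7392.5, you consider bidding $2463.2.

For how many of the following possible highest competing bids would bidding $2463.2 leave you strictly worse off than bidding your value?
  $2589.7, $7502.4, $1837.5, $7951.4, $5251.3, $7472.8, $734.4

2

The deviation hurts exactly when the highest competing bid lies strictly between $2463.2 and $7392.5 — underbidding then forfeits a profitable win.
$2589.7: inside the interval → strictly worse (loss $4802.8).
$7502.4: above both → same outcome either way.
$1837.5: below both → same outcome either way.
$7951.4: above both → same outcome either way.
$5251.3: inside the interval → strictly worse (loss $2141.2).
$7472.8: above both → same outcome either way.
$734.4: below both → same outcome either way.
Count: 2.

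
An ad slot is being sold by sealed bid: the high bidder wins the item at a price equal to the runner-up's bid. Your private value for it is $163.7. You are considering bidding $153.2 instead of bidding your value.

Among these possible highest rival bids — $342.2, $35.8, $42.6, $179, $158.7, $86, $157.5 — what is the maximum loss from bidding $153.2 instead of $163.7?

$6.2

$342.2: same outcome either way → loss $0.
$35.8: same outcome either way → loss $0.
$42.6: same outcome either way → loss $0.
$179: same outcome either way → loss $0.
$158.7: truthful gives $5, deviation gives $0 → loss $5.
$86: same outcome either way → loss $0.
$157.5: truthful gives $6.2, deviation gives $0 → loss $6.2.
Maximum loss: $6.2.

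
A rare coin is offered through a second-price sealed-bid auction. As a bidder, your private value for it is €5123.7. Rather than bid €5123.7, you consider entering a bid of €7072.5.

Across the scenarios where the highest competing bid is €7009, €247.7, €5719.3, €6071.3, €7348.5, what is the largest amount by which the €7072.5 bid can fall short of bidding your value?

€1885.3

€7009: truthful gives €0, deviation gives −€1885.3 → loss €1885.3.
€247.7: same outcome either way → loss €0.
€5719.3: truthful gives €0, deviation gives −€595.6 → loss €595.6.
€6071.3: truthful gives €0, deviation gives −€947.6 → loss €947.6.
€7348.5: same outcome either way → loss €0.
Maximum loss: €1885.3.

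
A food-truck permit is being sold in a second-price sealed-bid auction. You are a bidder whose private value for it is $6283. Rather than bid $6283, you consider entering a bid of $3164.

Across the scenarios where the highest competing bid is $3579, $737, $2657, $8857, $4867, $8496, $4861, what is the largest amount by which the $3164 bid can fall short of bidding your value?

$3579: truthful gives $2704, deviation gives $0 → loss $2704.
$737: same outcome either way → loss $0.
$2657: same outcome either way → loss $0.
$8857: same outcome either way → loss $0.
$4867: truthful gives $1416, deviation gives $0 → loss $1416.
$8496: same outcome either way → loss $0.
$4861: truthful gives $1422, deviation gives $0 → loss $1422.
Maximum loss: $2704.

$2704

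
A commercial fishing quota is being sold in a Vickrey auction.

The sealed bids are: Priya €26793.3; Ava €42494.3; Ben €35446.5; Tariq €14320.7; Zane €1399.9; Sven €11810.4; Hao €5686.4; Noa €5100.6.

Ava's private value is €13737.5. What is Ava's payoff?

Highest bid: Ava at €42494.3, so Ava wins.
Second-highest bid: Ben at €35446.5 — that is the price the winner pays.
Ava's payoff = value − price = €13737.5 − €35446.5 = −€21709.

−€21709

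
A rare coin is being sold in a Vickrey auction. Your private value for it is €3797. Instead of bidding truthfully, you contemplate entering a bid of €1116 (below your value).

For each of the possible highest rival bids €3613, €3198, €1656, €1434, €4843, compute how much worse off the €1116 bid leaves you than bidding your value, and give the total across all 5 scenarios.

€5287

The deviation costs you only when the competing bid falls strictly between €1116 and €3797; elsewhere both bids give the same outcome.
€3613: truthful payoff €184, deviation payoff €0 → loss €184.
€3198: truthful payoff €599, deviation payoff €0 → loss €599.
€1656: truthful payoff €2141, deviation payoff €0 → loss €2141.
€1434: truthful payoff €2363, deviation payoff €0 → loss €2363.
€4843: outcomes coincide → loss €0.
Total loss = €184 + €599 + €2141 + €2363 = €5287.
Because the price is fixed by the runner-up's bid, deviating from your value can only change a good outcome into a bad one — never the reverse.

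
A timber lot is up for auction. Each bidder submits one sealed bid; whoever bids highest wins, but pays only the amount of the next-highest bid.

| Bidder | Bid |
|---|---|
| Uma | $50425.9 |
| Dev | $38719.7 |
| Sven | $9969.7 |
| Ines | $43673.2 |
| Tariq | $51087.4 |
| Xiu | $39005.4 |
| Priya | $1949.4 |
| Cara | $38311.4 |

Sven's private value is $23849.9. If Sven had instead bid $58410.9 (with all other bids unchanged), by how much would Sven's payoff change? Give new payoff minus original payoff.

−$27237.5

The highest bid among the other bidders is $51087.4; Sven's bid doesn't change that.
Original bid $9969.7: Sven is not highest (top rival bid is $51087.4); payoff $0.
Alternative bid $58410.9: Sven is highest, pays the top rival bid $51087.4; payoff $23849.9 − $51087.4 = −$27237.5.
Change in payoff = −$27237.5 − ($0) = −$27237.5.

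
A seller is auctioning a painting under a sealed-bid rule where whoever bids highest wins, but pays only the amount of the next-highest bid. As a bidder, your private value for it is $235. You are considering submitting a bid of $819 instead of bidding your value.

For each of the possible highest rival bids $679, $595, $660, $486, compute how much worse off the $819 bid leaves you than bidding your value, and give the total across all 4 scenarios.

The deviation costs you only when the competing bid falls strictly between $235 and $819; elsewhere both bids give the same outcome.
$679: truthful payoff $0, deviation payoff −$444 → loss $444.
$595: truthful payoff $0, deviation payoff −$360 → loss $360.
$660: truthful payoff $0, deviation payoff −$425 → loss $425.
$486: truthful payoff $0, deviation payoff −$251 → loss $251.
Total loss = $444 + $360 + $425 + $251 = $1480.
Truthful bidding weakly dominates here: raising your bid can only win items priced above your value, and lowering it can only forfeit items priced below.

$1480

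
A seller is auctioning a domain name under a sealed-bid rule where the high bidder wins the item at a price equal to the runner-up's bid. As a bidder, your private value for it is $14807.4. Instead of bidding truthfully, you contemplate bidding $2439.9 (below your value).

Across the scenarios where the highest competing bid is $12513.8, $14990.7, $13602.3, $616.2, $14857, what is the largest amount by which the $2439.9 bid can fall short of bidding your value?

$2293.6

$12513.8: truthful gives $2293.6, deviation gives $0 → loss $2293.6.
$14990.7: same outcome either way → loss $0.
$13602.3: truthful gives $1205.1, deviation gives $0 → loss $1205.1.
$616.2: same outcome either way → loss $0.
$14857: same outcome either way → loss $0.
Maximum loss: $2293.6.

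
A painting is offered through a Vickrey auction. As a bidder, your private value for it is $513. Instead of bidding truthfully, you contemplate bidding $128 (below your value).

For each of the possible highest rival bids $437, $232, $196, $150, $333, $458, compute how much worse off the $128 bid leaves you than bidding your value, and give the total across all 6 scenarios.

$1272

The deviation costs you only when the competing bid falls strictly between $128 and $513; elsewhere both bids give the same outcome.
$437: truthful payoff $76, deviation payoff $0 → loss $76.
$232: truthful payoff $281, deviation payoff $0 → loss $281.
$196: truthful payoff $317, deviation payoff $0 → loss $317.
$150: truthful payoff $363, deviation payoff $0 → loss $363.
$333: truthful payoff $180, deviation payoff $0 → loss $180.
$458: truthful payoff $55, deviation payoff $0 → loss $55.
Total loss = $76 + $281 + $317 + $363 + $180 + $55 = $1272.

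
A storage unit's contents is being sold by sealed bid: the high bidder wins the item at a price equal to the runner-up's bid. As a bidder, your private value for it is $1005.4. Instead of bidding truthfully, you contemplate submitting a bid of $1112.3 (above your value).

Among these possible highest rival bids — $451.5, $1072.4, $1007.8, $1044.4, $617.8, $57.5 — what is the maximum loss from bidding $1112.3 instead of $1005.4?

$451.5: same outcome either way → loss $0.
$1072.4: truthful gives $0, deviation gives −$67 → loss $67.
$1007.8: truthful gives $0, deviation gives −$2.4 → loss $2.4.
$1044.4: truthful gives $0, deviation gives −$39 → loss $39.
$617.8: same outcome either way → loss $0.
$57.5: same outcome either way → loss $0.
Maximum loss: $67.

$67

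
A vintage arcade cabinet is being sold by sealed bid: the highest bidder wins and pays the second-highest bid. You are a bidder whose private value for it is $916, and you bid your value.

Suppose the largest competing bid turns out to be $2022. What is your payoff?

Your bid $916 is below the highest competing bid $2022, so you lose.
A losing bidder pays nothing and receives nothing: payoff = $0.

$0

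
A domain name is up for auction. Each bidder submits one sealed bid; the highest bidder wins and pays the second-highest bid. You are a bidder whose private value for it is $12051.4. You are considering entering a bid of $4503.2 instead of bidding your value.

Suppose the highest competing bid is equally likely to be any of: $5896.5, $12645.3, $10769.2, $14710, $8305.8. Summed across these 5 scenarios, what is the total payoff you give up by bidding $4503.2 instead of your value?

The deviation costs you only when the competing bid falls strictly between $4503.2 and $12051.4; elsewhere both bids give the same outcome.
$5896.5: truthful payoff $6154.9, deviation payoff $0 → loss $6154.9.
$12645.3: outcomes coincide → loss $0.
$10769.2: truthful payoff $1282.2, deviation payoff $0 → loss $1282.2.
$14710: outcomes coincide → loss $0.
$8305.8: truthful payoff $3745.6, deviation payoff $0 → loss $3745.6.
Total loss = $6154.9 + $1282.2 + $3745.6 = $11182.7.
In a second-price auction your bid sets only whether you win, not what you pay, so bidding your true value is weakly dominant.

$11182.7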